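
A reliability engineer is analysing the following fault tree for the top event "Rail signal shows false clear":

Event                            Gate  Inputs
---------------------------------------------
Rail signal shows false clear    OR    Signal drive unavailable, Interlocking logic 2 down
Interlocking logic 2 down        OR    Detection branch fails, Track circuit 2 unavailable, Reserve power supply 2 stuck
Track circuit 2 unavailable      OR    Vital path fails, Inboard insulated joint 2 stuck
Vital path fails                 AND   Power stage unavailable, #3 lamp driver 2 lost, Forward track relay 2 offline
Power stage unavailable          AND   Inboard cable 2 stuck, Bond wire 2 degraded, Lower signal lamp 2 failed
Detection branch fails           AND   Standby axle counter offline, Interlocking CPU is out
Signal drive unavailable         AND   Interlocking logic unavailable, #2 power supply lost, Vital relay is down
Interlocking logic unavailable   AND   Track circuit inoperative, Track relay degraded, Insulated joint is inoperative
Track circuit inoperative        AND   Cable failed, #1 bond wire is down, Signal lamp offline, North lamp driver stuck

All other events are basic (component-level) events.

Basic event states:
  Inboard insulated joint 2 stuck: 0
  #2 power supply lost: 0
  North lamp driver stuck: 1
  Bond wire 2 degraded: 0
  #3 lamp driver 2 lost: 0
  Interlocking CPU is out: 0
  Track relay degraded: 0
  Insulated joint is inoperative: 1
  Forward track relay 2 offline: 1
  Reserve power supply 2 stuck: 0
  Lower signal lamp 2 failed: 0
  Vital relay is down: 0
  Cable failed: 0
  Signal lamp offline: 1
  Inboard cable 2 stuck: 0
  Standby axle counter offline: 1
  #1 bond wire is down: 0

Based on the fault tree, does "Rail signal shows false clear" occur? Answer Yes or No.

No

Track circuit inoperative [AND]: Cable failed=not, #1 bond wire is down=not, Signal lamp offline=occurs, North lamp driver stuck=occurs → not all inputs occur → does not occur.
Interlocking logic unavailable [AND]: Track circuit inoperative=not, Track relay degraded=not, Insulated joint is inoperative=occurs → not all inputs occur → does not occur.
Signal drive unavailable [AND]: Interlocking logic unavailable=not, #2 power supply lost=not, Vital relay is down=not → not all inputs occur → does not occur.
Detection branch fails [AND]: Standby axle counter offline=occurs, Interlocking CPU is out=not → not all inputs occur → does not occur.
Power stage unavailable [AND]: Inboard cable 2 stuck=not, Bond wire 2 degraded=not, Lower signal lamp 2 failed=not → not all inputs occur → does not occur.
Vital path fails [AND]: Power stage unavailable=not, #3 lamp driver 2 lost=not, Forward track relay 2 offline=occurs → not all inputs occur → does not occur.
Track circuit 2 unavailable [OR]: Vital path fails=not, Inboard insulated joint 2 stuck=not → no input occurs → does not occur.
Interlocking logic 2 down [OR]: Detection branch fails=not, Track circuit 2 unavailable=not, Reserve power supply 2 stuck=not → no input occurs → does not occur.
Rail signal shows false clear [OR]: Signal drive unavailable=not, Interlocking logic 2 down=not → no input occurs → does not occur.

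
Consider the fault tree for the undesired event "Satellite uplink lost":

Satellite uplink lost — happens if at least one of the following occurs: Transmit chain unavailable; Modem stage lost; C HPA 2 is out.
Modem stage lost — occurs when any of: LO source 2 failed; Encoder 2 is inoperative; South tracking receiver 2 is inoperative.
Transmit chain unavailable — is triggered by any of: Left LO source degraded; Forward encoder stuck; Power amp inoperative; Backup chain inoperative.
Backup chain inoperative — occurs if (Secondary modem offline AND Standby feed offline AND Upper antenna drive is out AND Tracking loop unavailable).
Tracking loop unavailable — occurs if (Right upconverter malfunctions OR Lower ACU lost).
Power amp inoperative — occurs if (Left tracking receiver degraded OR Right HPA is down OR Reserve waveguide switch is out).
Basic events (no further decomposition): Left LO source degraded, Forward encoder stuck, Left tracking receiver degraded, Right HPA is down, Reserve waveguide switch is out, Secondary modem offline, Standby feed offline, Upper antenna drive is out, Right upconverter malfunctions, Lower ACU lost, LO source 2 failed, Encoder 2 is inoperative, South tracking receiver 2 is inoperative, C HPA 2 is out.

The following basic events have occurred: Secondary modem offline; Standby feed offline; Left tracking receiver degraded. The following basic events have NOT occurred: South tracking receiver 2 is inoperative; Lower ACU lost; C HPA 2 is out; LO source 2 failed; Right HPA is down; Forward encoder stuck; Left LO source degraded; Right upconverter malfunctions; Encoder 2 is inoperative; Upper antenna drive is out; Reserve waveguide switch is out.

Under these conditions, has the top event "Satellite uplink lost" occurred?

Yes

Power amp inoperative [OR]: Left tracking receiver degraded=occurs, Right HPA is down=not, Reserve waveguide switch is out=not → at least one input occurs → occurs.
Tracking loop unavailable [OR]: Right upconverter malfunctions=not, Lower ACU lost=not → no input occurs → does not occur.
Backup chain inoperative [AND]: Secondary modem offline=occurs, Standby feed offline=occurs, Upper antenna drive is out=not, Tracking loop unavailable=not → not all inputs occur → does not occur.
Transmit chain unavailable [OR]: Left LO source degraded=not, Forward encoder stuck=not, Power amp inoperative=occurs, Backup chain inoperative=not → at least one input occurs → occurs.
Modem stage lost [OR]: LO source 2 failed=not, Encoder 2 is inoperative=not, South tracking receiver 2 is inoperative=not → no input occurs → does not occur.
Satellite uplink lost [OR]: Transmit chain unavailable=occurs, Modem stage lost=not, C HPA 2 is out=not → at least one input occurs → occurs.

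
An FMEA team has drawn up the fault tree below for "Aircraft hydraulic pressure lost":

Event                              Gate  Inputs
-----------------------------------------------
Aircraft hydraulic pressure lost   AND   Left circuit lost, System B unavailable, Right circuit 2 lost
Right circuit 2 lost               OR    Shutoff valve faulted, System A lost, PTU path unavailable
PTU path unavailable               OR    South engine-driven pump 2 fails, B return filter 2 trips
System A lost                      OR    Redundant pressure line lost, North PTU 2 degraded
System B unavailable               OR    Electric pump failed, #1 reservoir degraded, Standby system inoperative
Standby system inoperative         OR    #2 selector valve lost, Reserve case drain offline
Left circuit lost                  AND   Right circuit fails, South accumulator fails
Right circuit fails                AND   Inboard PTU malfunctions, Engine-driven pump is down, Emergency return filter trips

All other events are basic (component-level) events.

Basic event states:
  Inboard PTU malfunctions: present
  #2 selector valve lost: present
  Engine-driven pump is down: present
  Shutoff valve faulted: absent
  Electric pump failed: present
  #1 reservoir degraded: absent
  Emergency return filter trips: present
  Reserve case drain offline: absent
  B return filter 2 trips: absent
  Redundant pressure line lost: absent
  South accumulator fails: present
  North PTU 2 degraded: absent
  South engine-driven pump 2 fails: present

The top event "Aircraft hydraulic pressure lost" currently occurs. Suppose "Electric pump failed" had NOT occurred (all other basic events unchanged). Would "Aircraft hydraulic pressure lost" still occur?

Yes

Counterfactual: set "Electric pump failed" to not occurred.
Right circuit fails [AND]: Inboard PTU malfunctions=occurs, Engine-driven pump is down=occurs, Emergency return filter trips=occurs → all inputs occur → occurs.
Left circuit lost [AND]: Right circuit fails=occurs, South accumulator fails=occurs → all inputs occur → occurs.
Standby system inoperative [OR]: #2 selector valve lost=occurs, Reserve case drain offline=not → at least one input occurs → occurs.
System B unavailable [OR]: Electric pump failed=not, #1 reservoir degraded=not, Standby system inoperative=occurs → at least one input occurs → occurs.
System A lost [OR]: Redundant pressure line lost=not, North PTU 2 degraded=not → no input occurs → does not occur.
PTU path unavailable [OR]: South engine-driven pump 2 fails=occurs, B return filter 2 trips=not → at least one input occurs → occurs.
Right circuit 2 lost [OR]: Shutoff valve faulted=not, System A lost=not, PTU path unavailable=occurs → at least one input occurs → occurs.
Aircraft hydraulic pressure lost [AND]: Left circuit lost=occurs, System B unavailable=occurs, Right circuit 2 lost=occurs → all inputs occur → occurs.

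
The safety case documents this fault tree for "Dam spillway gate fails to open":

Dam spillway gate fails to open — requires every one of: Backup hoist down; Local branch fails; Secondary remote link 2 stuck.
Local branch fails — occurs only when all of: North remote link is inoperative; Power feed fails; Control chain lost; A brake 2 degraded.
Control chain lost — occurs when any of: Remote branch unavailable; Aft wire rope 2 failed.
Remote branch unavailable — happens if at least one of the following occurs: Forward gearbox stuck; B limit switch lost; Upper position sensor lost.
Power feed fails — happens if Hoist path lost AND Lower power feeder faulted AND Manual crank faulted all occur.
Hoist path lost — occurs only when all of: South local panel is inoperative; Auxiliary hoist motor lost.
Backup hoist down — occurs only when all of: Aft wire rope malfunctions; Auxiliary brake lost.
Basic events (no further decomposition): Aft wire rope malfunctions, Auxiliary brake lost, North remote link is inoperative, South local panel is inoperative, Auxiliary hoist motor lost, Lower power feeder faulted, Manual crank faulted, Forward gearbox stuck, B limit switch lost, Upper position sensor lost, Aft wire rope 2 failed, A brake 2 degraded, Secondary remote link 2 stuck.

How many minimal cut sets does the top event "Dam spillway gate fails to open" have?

Backup hoist down [AND]: one cut set from each child combined → 1 × 1 = 1 cut set(s).
Hoist path lost [AND]: one cut set from each child combined → 1 × 1 = 1 cut set(s).
Power feed fails [AND]: one cut set from each child combined → 1 × 1 × 1 = 1 cut set(s).
Remote branch unavailable [OR]: union of children's cut sets → 3 cut set(s).
Control chain lost [OR]: union of children's cut sets → 4 cut set(s).
Local branch fails [AND]: one cut set from each child combined → 1 × 1 × 4 × 1 = 4 cut set(s).
Dam spillway gate fails to open [AND]: one cut set from each child combined → 1 × 4 × 1 = 4 cut set(s).
Minimal cut sets: {A brake 2 degraded, Aft wire rope malfunctions, Auxiliary brake lost, Auxiliary hoist motor lost, Forward gearbox stuck, Lower power feeder faulted, Manual crank faulted, North remote link is inoperative, Secondary remote link 2 stuck, South local panel is inoperative}; {A brake 2 degraded, Aft wire rope malfunctions, Auxiliary brake lost, Auxiliary hoist motor lost, B limit switch lost, Lower power feeder faulted, Manual crank faulted, North remote link is inoperative, Secondary remote link 2 stuck, South local panel is inoperative}; {A brake 2 degraded, Aft wire rope malfunctions, Auxiliary brake lost, Auxiliary hoist motor lost, Lower power feeder faulted, Manual crank faulted, North remote link is inoperative, Secondary remote link 2 stuck, South local panel is inoperative, Upper position sensor lost}; {A brake 2 degraded, Aft wire rope 2 failed, Aft wire rope malfunctions, Auxiliary brake lost, Auxiliary hoist motor lost, Lower power feeder faulted, Manual crank faulted, North remote link is inoperative, Secondary remote link 2 stuck, South local panel is inoperative}.

4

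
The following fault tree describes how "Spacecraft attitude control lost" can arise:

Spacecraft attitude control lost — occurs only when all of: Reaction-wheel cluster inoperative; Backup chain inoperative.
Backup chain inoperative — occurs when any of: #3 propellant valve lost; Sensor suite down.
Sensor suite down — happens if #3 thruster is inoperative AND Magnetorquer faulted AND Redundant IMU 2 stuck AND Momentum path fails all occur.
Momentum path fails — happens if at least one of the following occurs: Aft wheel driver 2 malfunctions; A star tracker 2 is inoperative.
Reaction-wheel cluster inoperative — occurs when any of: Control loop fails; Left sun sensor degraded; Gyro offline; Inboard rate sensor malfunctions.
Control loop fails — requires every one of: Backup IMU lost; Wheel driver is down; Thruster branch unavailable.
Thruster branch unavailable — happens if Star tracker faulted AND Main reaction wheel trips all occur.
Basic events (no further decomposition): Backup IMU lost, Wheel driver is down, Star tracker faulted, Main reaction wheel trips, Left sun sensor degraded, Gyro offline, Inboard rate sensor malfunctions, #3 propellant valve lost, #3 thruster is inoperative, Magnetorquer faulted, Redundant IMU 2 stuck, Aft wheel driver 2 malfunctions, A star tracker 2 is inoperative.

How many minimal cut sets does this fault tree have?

Thruster branch unavailable [AND]: one cut set from each child combined → 1 × 1 = 1 cut set(s).
Control loop fails [AND]: one cut set from each child combined → 1 × 1 × 1 = 1 cut set(s).
Reaction-wheel cluster inoperative [OR]: union of children's cut sets → 4 cut set(s).
Momentum path fails [OR]: union of children's cut sets → 2 cut set(s).
Sensor suite down [AND]: one cut set from each child combined → 1 × 1 × 1 × 2 = 2 cut set(s).
Backup chain inoperative [OR]: union of children's cut sets → 3 cut set(s).
Spacecraft attitude control lost [AND]: one cut set from each child combined → 4 × 3 = 12 cut set(s).

12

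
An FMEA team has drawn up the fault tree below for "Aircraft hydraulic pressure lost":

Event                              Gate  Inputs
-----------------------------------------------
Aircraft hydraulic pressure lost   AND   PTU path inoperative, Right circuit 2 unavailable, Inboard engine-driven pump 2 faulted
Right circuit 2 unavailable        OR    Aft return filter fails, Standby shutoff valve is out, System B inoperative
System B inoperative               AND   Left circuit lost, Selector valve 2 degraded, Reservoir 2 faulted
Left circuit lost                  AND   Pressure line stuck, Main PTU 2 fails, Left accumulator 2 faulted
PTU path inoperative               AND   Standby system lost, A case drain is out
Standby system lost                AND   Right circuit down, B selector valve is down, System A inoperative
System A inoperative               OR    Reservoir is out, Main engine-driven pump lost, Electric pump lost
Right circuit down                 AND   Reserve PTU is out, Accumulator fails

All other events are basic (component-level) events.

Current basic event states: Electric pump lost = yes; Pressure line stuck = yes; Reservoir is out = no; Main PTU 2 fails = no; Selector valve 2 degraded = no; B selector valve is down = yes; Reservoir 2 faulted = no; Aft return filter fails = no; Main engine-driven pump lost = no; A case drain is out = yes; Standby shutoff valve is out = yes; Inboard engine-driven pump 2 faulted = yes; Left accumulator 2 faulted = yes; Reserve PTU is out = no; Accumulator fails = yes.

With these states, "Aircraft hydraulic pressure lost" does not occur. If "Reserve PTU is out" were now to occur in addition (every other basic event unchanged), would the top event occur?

Counterfactual: set "Reserve PTU is out" to occurred.
Right circuit down [AND]: Reserve PTU is out=occurs, Accumulator fails=occurs → all inputs occur → occurs.
System A inoperative [OR]: Reservoir is out=not, Main engine-driven pump lost=not, Electric pump lost=occurs → at least one input occurs → occurs.
Standby system lost [AND]: Right circuit down=occurs, B selector valve is down=occurs, System A inoperative=occurs → all inputs occur → occurs.
PTU path inoperative [AND]: Standby system lost=occurs, A case drain is out=occurs → all inputs occur → occurs.
Left circuit lost [AND]: Pressure line stuck=occurs, Main PTU 2 fails=not, Left accumulator 2 faulted=occurs → not all inputs occur → does not occur.
System B inoperative [AND]: Left circuit lost=not, Selector valve 2 degraded=not, Reservoir 2 faulted=not → not all inputs occur → does not occur.
Right circuit 2 unavailable [OR]: Aft return filter fails=not, Standby shutoff valve is out=occurs, System B inoperative=not → at least one input occurs → occurs.
Aircraft hydraulic pressure lost [AND]: PTU path inoperative=occurs, Right circuit 2 unavailable=occurs, Inboard engine-driven pump 2 faulted=occurs → all inputs occur → occurs.

Yes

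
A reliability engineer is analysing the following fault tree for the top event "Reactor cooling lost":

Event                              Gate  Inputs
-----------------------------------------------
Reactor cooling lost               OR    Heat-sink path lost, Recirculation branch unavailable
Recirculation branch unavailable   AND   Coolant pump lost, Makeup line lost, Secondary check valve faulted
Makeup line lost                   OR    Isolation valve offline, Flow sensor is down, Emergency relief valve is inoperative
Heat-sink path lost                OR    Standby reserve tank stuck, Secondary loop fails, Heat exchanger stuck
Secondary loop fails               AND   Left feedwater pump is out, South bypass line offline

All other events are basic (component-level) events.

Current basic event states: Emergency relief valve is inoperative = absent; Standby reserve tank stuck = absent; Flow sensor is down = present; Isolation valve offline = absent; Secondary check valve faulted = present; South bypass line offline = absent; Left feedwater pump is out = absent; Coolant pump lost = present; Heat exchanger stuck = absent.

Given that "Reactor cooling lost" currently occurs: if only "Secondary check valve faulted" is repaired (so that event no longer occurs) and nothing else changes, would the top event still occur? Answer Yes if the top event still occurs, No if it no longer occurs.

No

Counterfactual: set "Secondary check valve faulted" to not occurred.
Secondary loop fails [AND]: Left feedwater pump is out=not, South bypass line offline=not → not all inputs occur → does not occur.
Heat-sink path lost [OR]: Standby reserve tank stuck=not, Secondary loop fails=not, Heat exchanger stuck=not → no input occurs → does not occur.
Makeup line lost [OR]: Isolation valve offline=not, Flow sensor is down=occurs, Emergency relief valve is inoperative=not → at least one input occurs → occurs.
Recirculation branch unavailable [AND]: Coolant pump lost=occurs, Makeup line lost=occurs, Secondary check valve faulted=not → not all inputs occur → does not occur.
Reactor cooling lost [OR]: Heat-sink path lost=not, Recirculation branch unavailable=not → no input occurs → does not occur.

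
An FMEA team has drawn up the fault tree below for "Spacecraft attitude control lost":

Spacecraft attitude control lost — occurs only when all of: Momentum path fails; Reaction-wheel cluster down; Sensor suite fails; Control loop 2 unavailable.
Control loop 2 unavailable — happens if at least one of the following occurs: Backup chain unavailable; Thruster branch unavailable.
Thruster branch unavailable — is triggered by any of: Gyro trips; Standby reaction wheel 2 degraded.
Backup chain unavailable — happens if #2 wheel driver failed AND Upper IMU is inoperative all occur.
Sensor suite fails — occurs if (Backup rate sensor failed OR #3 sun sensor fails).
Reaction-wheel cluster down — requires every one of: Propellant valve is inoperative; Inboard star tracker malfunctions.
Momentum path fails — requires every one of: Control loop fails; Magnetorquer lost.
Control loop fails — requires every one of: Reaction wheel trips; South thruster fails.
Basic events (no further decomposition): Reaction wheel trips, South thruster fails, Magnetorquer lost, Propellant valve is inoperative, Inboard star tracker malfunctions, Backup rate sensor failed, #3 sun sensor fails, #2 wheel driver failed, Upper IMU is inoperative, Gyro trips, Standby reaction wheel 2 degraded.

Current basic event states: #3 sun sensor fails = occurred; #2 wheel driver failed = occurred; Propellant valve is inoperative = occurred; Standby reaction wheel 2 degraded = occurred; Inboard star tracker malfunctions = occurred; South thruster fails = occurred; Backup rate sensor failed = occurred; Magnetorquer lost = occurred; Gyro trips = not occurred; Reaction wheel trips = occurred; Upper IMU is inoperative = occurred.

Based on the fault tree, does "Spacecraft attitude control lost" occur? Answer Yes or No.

Control loop fails [AND]: Reaction wheel trips=occurs, South thruster fails=occurs → all inputs occur → occurs.
Momentum path fails [AND]: Control loop fails=occurs, Magnetorquer lost=occurs → all inputs occur → occurs.
Reaction-wheel cluster down [AND]: Propellant valve is inoperative=occurs, Inboard star tracker malfunctions=occurs → all inputs occur → occurs.
Sensor suite fails [OR]: Backup rate sensor failed=occurs, #3 sun sensor fails=occurs → at least one input occurs → occurs.
Backup chain unavailable [AND]: #2 wheel driver failed=occurs, Upper IMU is inoperative=occurs → all inputs occur → occurs.
Thruster branch unavailable [OR]: Gyro trips=not, Standby reaction wheel 2 degraded=occurs → at least one input occurs → occurs.
Control loop 2 unavailable [OR]: Backup chain unavailable=occurs, Thruster branch unavailable=occurs → at least one input occurs → occurs.
Spacecraft attitude control lost [AND]: Momentum path fails=occurs, Reaction-wheel cluster down=occurs, Sensor suite fails=occurs, Control loop 2 unavailable=occurs → all inputs occur → occurs.

Yes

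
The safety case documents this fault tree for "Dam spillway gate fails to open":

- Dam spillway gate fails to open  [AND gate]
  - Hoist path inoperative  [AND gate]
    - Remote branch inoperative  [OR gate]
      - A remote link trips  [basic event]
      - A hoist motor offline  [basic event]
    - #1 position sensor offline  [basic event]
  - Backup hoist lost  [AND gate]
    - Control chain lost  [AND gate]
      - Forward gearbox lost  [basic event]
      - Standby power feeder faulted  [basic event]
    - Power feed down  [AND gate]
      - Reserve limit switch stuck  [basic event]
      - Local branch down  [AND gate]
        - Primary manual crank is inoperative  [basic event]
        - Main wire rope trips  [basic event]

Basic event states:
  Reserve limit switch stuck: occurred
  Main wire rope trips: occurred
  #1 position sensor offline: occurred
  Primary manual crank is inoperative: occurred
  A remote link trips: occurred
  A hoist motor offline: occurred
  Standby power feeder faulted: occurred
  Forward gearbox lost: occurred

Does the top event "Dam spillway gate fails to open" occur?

Yes

Remote branch inoperative [OR]: A remote link trips=occurs, A hoist motor offline=occurs → at least one input occurs → occurs.
Hoist path inoperative [AND]: Remote branch inoperative=occurs, #1 position sensor offline=occurs → all inputs occur → occurs.
Control chain lost [AND]: Forward gearbox lost=occurs, Standby power feeder faulted=occurs → all inputs occur → occurs.
Local branch down [AND]: Primary manual crank is inoperative=occurs, Main wire rope trips=occurs → all inputs occur → occurs.
Power feed down [AND]: Reserve limit switch stuck=occurs, Local branch down=occurs → all inputs occur → occurs.
Backup hoist lost [AND]: Control chain lost=occurs, Power feed down=occurs → all inputs occur → occurs.
Dam spillway gate fails to open [AND]: Hoist path inoperative=occurs, Backup hoist lost=occurs → all inputs occur → occurs.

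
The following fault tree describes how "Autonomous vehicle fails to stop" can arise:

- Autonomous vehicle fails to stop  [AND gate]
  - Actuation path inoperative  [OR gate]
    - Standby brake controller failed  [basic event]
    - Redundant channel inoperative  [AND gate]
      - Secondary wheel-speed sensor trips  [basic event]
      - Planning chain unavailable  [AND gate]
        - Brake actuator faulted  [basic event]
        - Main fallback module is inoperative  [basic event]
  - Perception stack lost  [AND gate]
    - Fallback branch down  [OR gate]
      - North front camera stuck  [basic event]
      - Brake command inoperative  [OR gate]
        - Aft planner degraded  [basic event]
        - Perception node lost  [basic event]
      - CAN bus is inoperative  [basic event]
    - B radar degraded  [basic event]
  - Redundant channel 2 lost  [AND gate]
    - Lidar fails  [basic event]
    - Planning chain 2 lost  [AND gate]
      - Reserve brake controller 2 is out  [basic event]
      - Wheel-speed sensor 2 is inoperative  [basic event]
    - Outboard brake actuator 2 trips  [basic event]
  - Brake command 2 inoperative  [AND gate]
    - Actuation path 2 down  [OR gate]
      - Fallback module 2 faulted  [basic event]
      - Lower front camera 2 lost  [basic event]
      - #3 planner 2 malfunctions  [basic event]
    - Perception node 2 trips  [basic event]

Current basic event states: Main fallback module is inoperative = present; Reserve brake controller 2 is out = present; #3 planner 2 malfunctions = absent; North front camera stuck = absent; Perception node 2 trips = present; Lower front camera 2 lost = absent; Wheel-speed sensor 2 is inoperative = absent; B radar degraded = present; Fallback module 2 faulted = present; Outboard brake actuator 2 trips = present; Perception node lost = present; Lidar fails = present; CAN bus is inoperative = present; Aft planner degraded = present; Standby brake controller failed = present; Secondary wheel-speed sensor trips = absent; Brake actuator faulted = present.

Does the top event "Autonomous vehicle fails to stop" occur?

No

Planning chain unavailable [AND]: Brake actuator faulted=occurs, Main fallback module is inoperative=occurs → all inputs occur → occurs.
Redundant channel inoperative [AND]: Secondary wheel-speed sensor trips=not, Planning chain unavailable=occurs → not all inputs occur → does not occur.
Actuation path inoperative [OR]: Standby brake controller failed=occurs, Redundant channel inoperative=not → at least one input occurs → occurs.
Brake command inoperative [OR]: Aft planner degraded=occurs, Perception node lost=occurs → at least one input occurs → occurs.
Fallback branch down [OR]: North front camera stuck=not, Brake command inoperative=occurs, CAN bus is inoperative=occurs → at least one input occurs → occurs.
Perception stack lost [AND]: Fallback branch down=occurs, B radar degraded=occurs → all inputs occur → occurs.
Planning chain 2 lost [AND]: Reserve brake controller 2 is out=occurs, Wheel-speed sensor 2 is inoperative=not → not all inputs occur → does not occur.
Redundant channel 2 lost [AND]: Lidar fails=occurs, Planning chain 2 lost=not, Outboard brake actuator 2 trips=occurs → not all inputs occur → does not occur.
Actuation path 2 down [OR]: Fallback module 2 faulted=occurs, Lower front camera 2 lost=not, #3 planner 2 malfunctions=not → at least one input occurs → occurs.
Brake command 2 inoperative [AND]: Actuation path 2 down=occurs, Perception node 2 trips=occurs → all inputs occur → occurs.
Autonomous vehicle fails to stop [AND]: Actuation path inoperative=occurs, Perception stack lost=occurs, Redundant channel 2 lost=not, Brake command 2 inoperative=occurs → not all inputs occur → does not occur.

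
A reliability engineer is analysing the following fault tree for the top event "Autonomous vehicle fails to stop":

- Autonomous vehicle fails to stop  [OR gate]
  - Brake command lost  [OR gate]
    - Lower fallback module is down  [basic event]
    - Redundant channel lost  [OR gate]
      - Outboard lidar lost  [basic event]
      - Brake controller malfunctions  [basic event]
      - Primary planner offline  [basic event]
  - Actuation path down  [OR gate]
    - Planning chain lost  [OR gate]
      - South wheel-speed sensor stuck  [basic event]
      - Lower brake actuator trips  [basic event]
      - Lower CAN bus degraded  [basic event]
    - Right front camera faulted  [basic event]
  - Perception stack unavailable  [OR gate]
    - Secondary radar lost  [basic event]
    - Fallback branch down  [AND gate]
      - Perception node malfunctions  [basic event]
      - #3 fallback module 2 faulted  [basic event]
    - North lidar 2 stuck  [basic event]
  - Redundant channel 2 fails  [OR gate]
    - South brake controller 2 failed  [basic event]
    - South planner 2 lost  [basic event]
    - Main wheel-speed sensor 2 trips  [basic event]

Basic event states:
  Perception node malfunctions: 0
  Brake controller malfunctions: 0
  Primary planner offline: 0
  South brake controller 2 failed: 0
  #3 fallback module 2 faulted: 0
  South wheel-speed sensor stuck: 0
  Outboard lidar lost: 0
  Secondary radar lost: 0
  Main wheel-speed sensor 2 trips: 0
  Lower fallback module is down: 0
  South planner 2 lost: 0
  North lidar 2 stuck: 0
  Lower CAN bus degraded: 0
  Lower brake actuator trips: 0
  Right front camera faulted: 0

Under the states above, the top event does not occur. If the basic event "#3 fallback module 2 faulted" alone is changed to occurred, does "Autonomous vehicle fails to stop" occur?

No

Counterfactual: set "#3 fallback module 2 faulted" to occurred.
Redundant channel lost [OR]: Outboard lidar lost=not, Brake controller malfunctions=not, Primary planner offline=not → no input occurs → does not occur.
Brake command lost [OR]: Lower fallback module is down=not, Redundant channel lost=not → no input occurs → does not occur.
Planning chain lost [OR]: South wheel-speed sensor stuck=not, Lower brake actuator trips=not, Lower CAN bus degraded=not → no input occurs → does not occur.
Actuation path down [OR]: Planning chain lost=not, Right front camera faulted=not → no input occurs → does not occur.
Fallback branch down [AND]: Perception node malfunctions=not, #3 fallback module 2 faulted=occurs → not all inputs occur → does not occur.
Perception stack unavailable [OR]: Secondary radar lost=not, Fallback branch down=not, North lidar 2 stuck=not → no input occurs → does not occur.
Redundant channel 2 fails [OR]: South brake controller 2 failed=not, South planner 2 lost=not, Main wheel-speed sensor 2 trips=not → no input occurs → does not occur.
Autonomous vehicle fails to stop [OR]: Brake command lost=not, Actuation path down=not, Perception stack unavailable=not, Redundant channel 2 fails=not → no input occurs → does not occur.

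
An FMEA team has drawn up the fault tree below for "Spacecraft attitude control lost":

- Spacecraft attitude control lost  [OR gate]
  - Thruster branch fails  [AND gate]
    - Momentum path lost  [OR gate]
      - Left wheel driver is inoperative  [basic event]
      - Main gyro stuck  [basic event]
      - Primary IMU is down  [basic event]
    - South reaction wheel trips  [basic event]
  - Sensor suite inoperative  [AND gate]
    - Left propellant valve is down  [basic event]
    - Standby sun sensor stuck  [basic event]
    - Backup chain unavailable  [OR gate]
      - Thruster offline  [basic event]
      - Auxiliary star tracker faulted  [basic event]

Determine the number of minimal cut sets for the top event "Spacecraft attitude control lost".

Momentum path lost [OR]: union of children's cut sets → 3 cut set(s).
Thruster branch fails [AND]: one cut set from each child combined → 3 × 1 = 3 cut set(s).
Backup chain unavailable [OR]: union of children's cut sets → 2 cut set(s).
Sensor suite inoperative [AND]: one cut set from each child combined → 1 × 1 × 2 = 2 cut set(s).
Spacecraft attitude control lost [OR]: union of children's cut sets → 5 cut set(s).
Minimal cut sets: {Left wheel driver is inoperative, South reaction wheel trips}; {Main gyro stuck, South reaction wheel trips}; {Primary IMU is down, South reaction wheel trips}; {Left propellant valve is down, Standby sun sensor stuck, Thruster offline}; {Auxiliary star tracker faulted, Left propellant valve is down, Standby sun sensor stuck}.

5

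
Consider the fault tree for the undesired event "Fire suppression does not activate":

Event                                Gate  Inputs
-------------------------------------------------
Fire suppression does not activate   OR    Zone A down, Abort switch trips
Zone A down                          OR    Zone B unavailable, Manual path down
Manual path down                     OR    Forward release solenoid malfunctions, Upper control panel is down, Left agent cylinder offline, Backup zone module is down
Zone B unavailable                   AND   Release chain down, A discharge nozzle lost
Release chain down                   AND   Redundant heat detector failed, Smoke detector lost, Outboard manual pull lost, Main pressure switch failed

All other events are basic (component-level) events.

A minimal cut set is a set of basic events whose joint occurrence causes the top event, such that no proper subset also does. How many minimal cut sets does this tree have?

6

Release chain down [AND]: one cut set from each child combined → 1 × 1 × 1 × 1 = 1 cut set(s).
Zone B unavailable [AND]: one cut set from each child combined → 1 × 1 = 1 cut set(s).
Manual path down [OR]: union of children's cut sets → 4 cut set(s).
Zone A down [OR]: union of children's cut sets → 5 cut set(s).
Fire suppression does not activate [OR]: union of children's cut sets → 6 cut set(s).
Minimal cut sets: {A discharge nozzle lost, Main pressure switch failed, Outboard manual pull lost, Redundant heat detector failed, Smoke detector lost}; {Forward release solenoid malfunctions}; {Upper control panel is down}; {Left agent cylinder offline}; {Backup zone module is down}; {Abort switch trips}.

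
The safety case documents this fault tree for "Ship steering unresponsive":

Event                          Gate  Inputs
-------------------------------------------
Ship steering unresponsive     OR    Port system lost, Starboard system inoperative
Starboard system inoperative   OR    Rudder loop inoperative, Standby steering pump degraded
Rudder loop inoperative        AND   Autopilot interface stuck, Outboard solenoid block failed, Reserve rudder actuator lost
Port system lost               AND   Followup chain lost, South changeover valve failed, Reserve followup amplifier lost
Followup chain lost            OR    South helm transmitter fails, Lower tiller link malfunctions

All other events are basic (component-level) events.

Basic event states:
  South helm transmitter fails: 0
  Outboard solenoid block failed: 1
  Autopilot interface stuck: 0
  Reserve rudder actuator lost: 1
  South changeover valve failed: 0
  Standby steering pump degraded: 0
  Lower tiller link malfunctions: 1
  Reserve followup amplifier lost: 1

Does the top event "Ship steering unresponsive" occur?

Followup chain lost [OR]: South helm transmitter fails=not, Lower tiller link malfunctions=occurs → at least one input occurs → occurs.
Port system lost [AND]: Followup chain lost=occurs, South changeover valve failed=not, Reserve followup amplifier lost=occurs → not all inputs occur → does not occur.
Rudder loop inoperative [AND]: Autopilot interface stuck=not, Outboard solenoid block failed=occurs, Reserve rudder actuator lost=occurs → not all inputs occur → does not occur.
Starboard system inoperative [OR]: Rudder loop inoperative=not, Standby steering pump degraded=not → no input occurs → does not occur.
Ship steering unresponsive [OR]: Port system lost=not, Starboard system inoperative=not → no input occurs → does not occur.

No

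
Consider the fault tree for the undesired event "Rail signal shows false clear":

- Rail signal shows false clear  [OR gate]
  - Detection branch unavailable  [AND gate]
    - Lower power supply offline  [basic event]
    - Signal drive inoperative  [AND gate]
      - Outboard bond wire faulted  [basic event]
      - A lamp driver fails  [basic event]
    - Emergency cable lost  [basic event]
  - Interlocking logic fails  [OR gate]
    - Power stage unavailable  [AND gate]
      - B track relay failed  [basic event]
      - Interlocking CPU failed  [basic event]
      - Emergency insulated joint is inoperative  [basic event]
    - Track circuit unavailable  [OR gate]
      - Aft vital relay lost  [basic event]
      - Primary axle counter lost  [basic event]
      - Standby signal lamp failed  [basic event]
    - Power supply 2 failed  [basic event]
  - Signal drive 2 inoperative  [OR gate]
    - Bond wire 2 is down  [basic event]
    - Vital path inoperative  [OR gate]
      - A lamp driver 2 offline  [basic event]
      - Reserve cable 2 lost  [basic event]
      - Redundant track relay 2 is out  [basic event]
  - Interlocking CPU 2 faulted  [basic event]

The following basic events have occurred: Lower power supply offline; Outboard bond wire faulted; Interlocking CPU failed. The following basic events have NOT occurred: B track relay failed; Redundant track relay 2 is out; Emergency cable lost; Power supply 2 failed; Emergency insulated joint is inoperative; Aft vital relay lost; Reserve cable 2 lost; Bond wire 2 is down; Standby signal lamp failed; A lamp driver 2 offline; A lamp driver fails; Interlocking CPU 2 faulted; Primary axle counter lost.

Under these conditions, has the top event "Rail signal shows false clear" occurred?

Signal drive inoperative [AND]: Outboard bond wire faulted=occurs, A lamp driver fails=not → not all inputs occur → does not occur.
Detection branch unavailable [AND]: Lower power supply offline=occurs, Signal drive inoperative=not, Emergency cable lost=not → not all inputs occur → does not occur.
Power stage unavailable [AND]: B track relay failed=not, Interlocking CPU failed=occurs, Emergency insulated joint is inoperative=not → not all inputs occur → does not occur.
Track circuit unavailable [OR]: Aft vital relay lost=not, Primary axle counter lost=not, Standby signal lamp failed=not → no input occurs → does not occur.
Interlocking logic fails [OR]: Power stage unavailable=not, Track circuit unavailable=not, Power supply 2 failed=not → no input occurs → does not occur.
Vital path inoperative [OR]: A lamp driver 2 offline=not, Reserve cable 2 lost=not, Redundant track relay 2 is out=not → no input occurs → does not occur.
Signal drive 2 inoperative [OR]: Bond wire 2 is down=not, Vital path inoperative=not → no input occurs → does not occur.
Rail signal shows false clear [OR]: Detection branch unavailable=not, Interlocking logic fails=not, Signal drive 2 inoperative=not, Interlocking CPU 2 faulted=not → no input occurs → does not occur.

No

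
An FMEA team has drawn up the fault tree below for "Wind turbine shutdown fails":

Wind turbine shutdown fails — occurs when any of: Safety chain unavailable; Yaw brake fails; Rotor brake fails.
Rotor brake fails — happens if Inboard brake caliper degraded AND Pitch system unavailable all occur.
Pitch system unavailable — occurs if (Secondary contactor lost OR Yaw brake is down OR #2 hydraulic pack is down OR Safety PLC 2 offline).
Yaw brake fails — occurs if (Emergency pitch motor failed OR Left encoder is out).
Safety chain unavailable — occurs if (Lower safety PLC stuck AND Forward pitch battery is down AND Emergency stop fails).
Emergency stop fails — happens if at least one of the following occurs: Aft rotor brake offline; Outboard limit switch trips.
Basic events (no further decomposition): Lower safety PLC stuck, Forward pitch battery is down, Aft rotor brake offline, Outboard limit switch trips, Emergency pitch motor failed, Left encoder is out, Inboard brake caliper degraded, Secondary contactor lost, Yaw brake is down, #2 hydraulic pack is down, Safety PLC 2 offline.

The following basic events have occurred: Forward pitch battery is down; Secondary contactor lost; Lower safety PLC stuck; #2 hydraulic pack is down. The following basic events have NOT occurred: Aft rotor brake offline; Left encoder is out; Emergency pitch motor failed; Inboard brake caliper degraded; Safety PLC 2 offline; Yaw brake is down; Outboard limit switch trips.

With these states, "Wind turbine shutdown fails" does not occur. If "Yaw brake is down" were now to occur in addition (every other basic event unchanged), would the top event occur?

Counterfactual: set "Yaw brake is down" to occurred.
Emergency stop fails [OR]: Aft rotor brake offline=not, Outboard limit switch trips=not → no input occurs → does not occur.
Safety chain unavailable [AND]: Lower safety PLC stuck=occurs, Forward pitch battery is down=occurs, Emergency stop fails=not → not all inputs occur → does not occur.
Yaw brake fails [OR]: Emergency pitch motor failed=not, Left encoder is out=not → no input occurs → does not occur.
Pitch system unavailable [OR]: Secondary contactor lost=occurs, Yaw brake is down=occurs, #2 hydraulic pack is down=occurs, Safety PLC 2 offline=not → at least one input occurs → occurs.
Rotor brake fails [AND]: Inboard brake caliper degraded=not, Pitch system unavailable=occurs → not all inputs occur → does not occur.
Wind turbine shutdown fails [OR]: Safety chain unavailable=not, Yaw brake fails=not, Rotor brake fails=not → no input occurs → does not occur.

No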